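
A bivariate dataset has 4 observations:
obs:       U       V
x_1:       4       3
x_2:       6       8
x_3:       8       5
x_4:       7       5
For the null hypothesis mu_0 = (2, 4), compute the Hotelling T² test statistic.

Step 1 — sample mean vector:
  mean(U) = (4 + 6 + 8 + 7) / 4 = 25/4 = 6.25
  mean(V) = (3 + 8 + 5 + 5) / 4 = 21/4 = 5.25
  x̄ = (6.25, 5.25),  deviation x̄ - mu_0 = (6.25, 5.25) - (2, 4) = (4.25, 1.25).

Step 2 — sample covariance matrix, S[i,j] = (1/(n-1)) · Σ_k (x_{k,i} - mean_i) · (x_{k,j} - mean_j), divisor n-1 = 3:
  S[U,U] = ((-2.25)·(-2.25) + (-0.25)·(-0.25) + (1.75)·(1.75) + (0.75)·(0.75)) / 3 = 8.75/3 = 2.9167
  S[U,V] = ((-2.25)·(-2.25) + (-0.25)·(2.75) + (1.75)·(-0.25) + (0.75)·(-0.25)) / 3 = 3.75/3 = 1.25
  S[V,V] = ((-2.25)·(-2.25) + (2.75)·(2.75) + (-0.25)·(-0.25) + (-0.25)·(-0.25)) / 3 = 12.75/3 = 4.25
  S = [[2.9167, 1.25],
 [1.25, 4.25]].

Step 3 — invert S. det(S) = 2.9167·4.25 - (1.25)² = 10.8333.
  S^{-1} = (1/det) · [[d, -b], [-b, a]] = [[0.3923, -0.1154],
 [-0.1154, 0.2692]].

Step 4 — quadratic form (x̄ - mu_0)^T · S^{-1} · (x̄ - mu_0):
  S^{-1} · (x̄ - mu_0) = (1.5231, -0.1538),
  (x̄ - mu_0)^T · [...] = (4.25)·(1.5231) + (1.25)·(-0.1538) = 6.2808.

Step 5 — scale by n: T² = 4 · 6.2808 = 25.1231.

T² ≈ 25.1231


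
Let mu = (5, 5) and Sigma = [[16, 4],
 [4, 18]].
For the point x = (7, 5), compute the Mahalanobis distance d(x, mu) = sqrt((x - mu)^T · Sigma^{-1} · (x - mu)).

Step 1 — centre the observation: (x - mu) = (2, 0).

Step 2 — invert Sigma. det(Sigma) = 16·18 - (4)² = 272.
  Sigma^{-1} = (1/det) · [[d, -b], [-b, a]] = [[0.0662, -0.0147],
 [-0.0147, 0.0588]].

Step 3 — form the quadratic (x - mu)^T · Sigma^{-1} · (x - mu):
  Sigma^{-1} · (x - mu) = (0.1324, -0.0294).
  (x - mu)^T · [Sigma^{-1} · (x - mu)] = (2)·(0.1324) + (0)·(-0.0294) = 0.2647.

Step 4 — take square root: d = √(0.2647) ≈ 0.5145.

d(x, mu) = √(0.2647) ≈ 0.5145


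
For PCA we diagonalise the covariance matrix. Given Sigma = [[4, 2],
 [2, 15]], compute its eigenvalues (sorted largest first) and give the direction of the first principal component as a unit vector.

Step 1 — characteristic polynomial of 2×2 Sigma:
  det(Sigma - λI) = λ² - trace · λ + det = 0.
  trace = 4 + 15 = 19, det = 4·15 - (2)² = 56.
Step 2 — discriminant:
  Δ = trace² - 4·det = 361 - 224 = 137.
Step 3 — eigenvalues:
  λ = (trace ± √Δ)/2 = (19 ± 11.7047)/2,
  λ_1 = 15.3523,  λ_2 = 3.6477.

Step 4 — unit eigenvector for λ_1: solve (Sigma - λ_1 I)v = 0. First row:
  (4 - 15.3523)·v_x + (2)·v_y = 0, i.e. (-11.3523)·v_x + (2)·v_y = 0,
  so v ∝ (b, λ_1 - a) = (2, 11.3523) = u.
  ||u|| = √((2)² + (11.3523)²) = √(132.8758) ≈ 11.5272,
  v_1 = u/||u|| ≈ (0.1735, 0.9848) (||v_1|| = 1).

λ_1 = 15.3523,  λ_2 = 3.6477;  v_1 ≈ (0.1735, 0.9848)


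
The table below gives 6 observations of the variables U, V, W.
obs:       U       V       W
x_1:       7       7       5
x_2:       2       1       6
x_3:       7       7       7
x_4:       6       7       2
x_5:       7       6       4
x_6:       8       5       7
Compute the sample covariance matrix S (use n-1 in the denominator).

Step 1 — column means:
  mean(U) = (7 + 2 + 7 + 6 + 7 + 8) / 6 = 37/6 = 6.1667
  mean(V) = (7 + 1 + 7 + 7 + 6 + 5) / 6 = 33/6 = 5.5
  mean(W) = (5 + 6 + 7 + 2 + 4 + 7) / 6 = 31/6 = 5.1667

Step 2 — sample covariance S[i,j] = (1/(n-1)) · Σ_k (x_{k,i} - mean_i) · (x_{k,j} - mean_j), with n-1 = 5.
  S[U,U] = ((0.8333)·(0.8333) + (-4.1667)·(-4.1667) + (0.8333)·(0.8333) + (-0.1667)·(-0.1667) + (0.8333)·(0.8333) + (1.8333)·(1.8333)) / 5 = 22.8333/5 = 4.5667
  S[U,V] = ((0.8333)·(1.5) + (-4.1667)·(-4.5) + (0.8333)·(1.5) + (-0.1667)·(1.5) + (0.8333)·(0.5) + (1.8333)·(-0.5)) / 5 = 20.5/5 = 4.1
  S[U,W] = ((0.8333)·(-0.1667) + (-4.1667)·(0.8333) + (0.8333)·(1.8333) + (-0.1667)·(-3.1667) + (0.8333)·(-1.1667) + (1.8333)·(1.8333)) / 5 = 0.8333/5 = 0.1667
  S[V,V] = ((1.5)·(1.5) + (-4.5)·(-4.5) + (1.5)·(1.5) + (1.5)·(1.5) + (0.5)·(0.5) + (-0.5)·(-0.5)) / 5 = 27.5/5 = 5.5
  S[V,W] = ((1.5)·(-0.1667) + (-4.5)·(0.8333) + (1.5)·(1.8333) + (1.5)·(-3.1667) + (0.5)·(-1.1667) + (-0.5)·(1.8333)) / 5 = -7.5/5 = -1.5
  S[W,W] = ((-0.1667)·(-0.1667) + (0.8333)·(0.8333) + (1.8333)·(1.8333) + (-3.1667)·(-3.1667) + (-1.1667)·(-1.1667) + (1.8333)·(1.8333)) / 5 = 18.8333/5 = 3.7667

S is symmetric (S[j,i] = S[i,j]). Assembling:

S = [[4.5667, 4.1, 0.1667],
 [4.1, 5.5, -1.5],
 [0.1667, -1.5, 3.7667]]


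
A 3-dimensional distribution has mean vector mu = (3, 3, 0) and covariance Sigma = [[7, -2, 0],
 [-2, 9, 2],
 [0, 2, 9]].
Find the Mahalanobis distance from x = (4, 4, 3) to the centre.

Step 1 — centre the observation: (x - mu) = (1, 1, 3).

Step 2 — invert Sigma (cofactor / det for 3×3, or solve directly):
  Sigma^{-1} = [[0.1531, 0.0358, -0.008],
 [0.0358, 0.1252, -0.0278],
 [-0.008, -0.0278, 0.1173]].

Step 3 — form the quadratic (x - mu)^T · Sigma^{-1} · (x - mu):
  Sigma^{-1} · (x - mu) = (0.165, 0.0775, 0.3161).
  (x - mu)^T · [Sigma^{-1} · (x - mu)] = (1)·(0.165) + (1)·(0.0775) + (3)·(0.3161) = 1.1909.

Step 4 — take square root: d = √(1.1909) ≈ 1.0913.

d(x, mu) = √(1.1909) ≈ 1.0913


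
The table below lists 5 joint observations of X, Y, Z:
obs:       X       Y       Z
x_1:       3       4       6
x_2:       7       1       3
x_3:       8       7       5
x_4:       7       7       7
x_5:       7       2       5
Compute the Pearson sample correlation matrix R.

Step 1 — column means:
  mean(X) = (3 + 7 + 8 + 7 + 7) / 5 = 32/5 = 6.4
  mean(Y) = (4 + 1 + 7 + 7 + 2) / 5 = 21/5 = 4.2
  mean(Z) = (6 + 3 + 5 + 7 + 5) / 5 = 26/5 = 5.2

Step 2 — sample variances and covariances s[i,j] = (1/(n-1)) · Σ_k (x_{k,i} - mean_i) · (x_{k,j} - mean_j), with n-1 = 4:
  s[X,X] = ((-3.4)·(-3.4) + (0.6)·(0.6) + (1.6)·(1.6) + (0.6)·(0.6) + (0.6)·(0.6)) / 4 = 15.2/4 = 3.8
  s[X,Y] = ((-3.4)·(-0.2) + (0.6)·(-3.2) + (1.6)·(2.8) + (0.6)·(2.8) + (0.6)·(-2.2)) / 4 = 3.6/4 = 0.9
  s[X,Z] = ((-3.4)·(0.8) + (0.6)·(-2.2) + (1.6)·(-0.2) + (0.6)·(1.8) + (0.6)·(-0.2)) / 4 = -3.4/4 = -0.85
  s[Y,Y] = ((-0.2)·(-0.2) + (-3.2)·(-3.2) + (2.8)·(2.8) + (2.8)·(2.8) + (-2.2)·(-2.2)) / 4 = 30.8/4 = 7.7
  s[Y,Z] = ((-0.2)·(0.8) + (-3.2)·(-2.2) + (2.8)·(-0.2) + (2.8)·(1.8) + (-2.2)·(-0.2)) / 4 = 11.8/4 = 2.95
  s[Z,Z] = ((0.8)·(0.8) + (-2.2)·(-2.2) + (-0.2)·(-0.2) + (1.8)·(1.8) + (-0.2)·(-0.2)) / 4 = 8.8/4 = 2.2
  Sample standard deviations s_i = √(s[i,i]):
  s(X) = √(3.8) = 1.9494
  s(Y) = √(7.7) = 2.7749
  s(Z) = √(2.2) = 1.4832

Step 3 — r_{ij} = s_{ij} / (s_i · s_j):
  r[X,X] = 1 (diagonal).
  r[X,Y] = 0.9 / (1.9494 · 2.7749) = 0.9 / 5.4093 = 0.1664
  r[X,Z] = -0.85 / (1.9494 · 1.4832) = -0.85 / 2.8914 = -0.294
  r[Y,Y] = 1 (diagonal).
  r[Y,Z] = 2.95 / (2.7749 · 1.4832) = 2.95 / 4.1158 = 0.7167
  r[Z,Z] = 1 (diagonal).

R is symmetric with unit diagonal. Assembling:

R = [[1, 0.1664, -0.294],
 [0.1664, 1, 0.7167],
 [-0.294, 0.7167, 1]]


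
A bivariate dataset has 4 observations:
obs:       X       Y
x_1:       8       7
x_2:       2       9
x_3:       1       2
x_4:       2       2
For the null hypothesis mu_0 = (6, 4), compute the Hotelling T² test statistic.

Step 1 — sample mean vector:
  mean(X) = (8 + 2 + 1 + 2) / 4 = 13/4 = 3.25
  mean(Y) = (7 + 9 + 2 + 2) / 4 = 20/4 = 5
  x̄ = (3.25, 5),  deviation x̄ - mu_0 = (3.25, 5) - (6, 4) = (-2.75, 1).

Step 2 — sample covariance matrix, S[i,j] = (1/(n-1)) · Σ_k (x_{k,i} - mean_i) · (x_{k,j} - mean_j), divisor n-1 = 3:
  S[X,X] = ((4.75)·(4.75) + (-1.25)·(-1.25) + (-2.25)·(-2.25) + (-1.25)·(-1.25)) / 3 = 30.75/3 = 10.25
  S[X,Y] = ((4.75)·(2) + (-1.25)·(4) + (-2.25)·(-3) + (-1.25)·(-3)) / 3 = 15/3 = 5
  S[Y,Y] = ((2)·(2) + (4)·(4) + (-3)·(-3) + (-3)·(-3)) / 3 = 38/3 = 12.6667
  S = [[10.25, 5],
 [5, 12.6667]].

Step 3 — invert S. det(S) = 10.25·12.6667 - (5)² = 104.8333.
  S^{-1} = (1/det) · [[d, -b], [-b, a]] = [[0.1208, -0.0477],
 [-0.0477, 0.0978]].

Step 4 — quadratic form (x̄ - mu_0)^T · S^{-1} · (x̄ - mu_0):
  S^{-1} · (x̄ - mu_0) = (-0.38, 0.2289),
  (x̄ - mu_0)^T · [...] = (-2.75)·(-0.38) + (1)·(0.2289) = 1.2738.

Step 5 — scale by n: T² = 4 · 1.2738 = 5.0954.

T² ≈ 5.0954


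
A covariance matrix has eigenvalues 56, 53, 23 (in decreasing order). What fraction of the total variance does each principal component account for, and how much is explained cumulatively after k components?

Step 1 — total variance = trace(Sigma) = Σ λ_i = 56 + 53 + 23 = 132.

Step 2 — fraction explained by component i = λ_i / Σ λ:
  PC1: 56/132 = 0.4242
  PC2: 53/132 = 0.4015
  PC3: 23/132 = 0.1742

Step 3 — cumulative fraction after k components = (λ_1 + ... + λ_k) / Σ λ:
  k = 1: 56/132 = 0.4242
  k = 2: (56 + 53)/132 = 109/132 = 0.8258
  k = 3: (56 + 53 + 23)/132 = 132/132 = 1

Summary (fraction, with percent):

explained: PC1 0.4242 (42.42%), PC2 0.4015 (40.15%), PC3 0.1742 (17.42%);  cumulative: 0.4242, 0.8258, 1


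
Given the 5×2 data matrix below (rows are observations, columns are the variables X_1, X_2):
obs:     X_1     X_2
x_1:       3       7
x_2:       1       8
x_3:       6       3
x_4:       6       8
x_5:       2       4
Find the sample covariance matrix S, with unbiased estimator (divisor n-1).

Step 1 — column means:
  mean(X_1) = (3 + 1 + 6 + 6 + 2) / 5 = 18/5 = 3.6
  mean(X_2) = (7 + 8 + 3 + 8 + 4) / 5 = 30/5 = 6

Step 2 — sample covariance S[i,j] = (1/(n-1)) · Σ_k (x_{k,i} - mean_i) · (x_{k,j} - mean_j), with n-1 = 4.
  S[X_1,X_1] = ((-0.6)·(-0.6) + (-2.6)·(-2.6) + (2.4)·(2.4) + (2.4)·(2.4) + (-1.6)·(-1.6)) / 4 = 21.2/4 = 5.3
  S[X_1,X_2] = ((-0.6)·(1) + (-2.6)·(2) + (2.4)·(-3) + (2.4)·(2) + (-1.6)·(-2)) / 4 = -5/4 = -1.25
  S[X_2,X_2] = ((1)·(1) + (2)·(2) + (-3)·(-3) + (2)·(2) + (-2)·(-2)) / 4 = 22/4 = 5.5

S is symmetric (S[j,i] = S[i,j]). Assembling:

S = [[5.3, -1.25],
 [-1.25, 5.5]]


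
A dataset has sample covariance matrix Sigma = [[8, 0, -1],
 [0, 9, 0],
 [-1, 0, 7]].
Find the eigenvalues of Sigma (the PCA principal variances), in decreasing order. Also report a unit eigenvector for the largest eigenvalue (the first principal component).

Step 1 — characteristic polynomial p(λ) = det(λI - Sigma) = λ³ - tr·λ² + c_1·λ - det, where tr = trace, c_1 = sum of the principal 2×2 minors, det = det(Sigma):
  tr = 8 + 9 + 7 = 24,
  c_1 = (8·9 - (0)²) + (8·7 - (-1)²) + (9·7 - (0)²) = 72 + 55 + 63 = 190,
  det = 8·(9·7 - (0)²) - (0)·((0)·7 - (0)·(-1)) + (-1)·((0)·(0) - 9·(-1)) = 8·(63) - (0)·(0) + (-1)·(9) = 495.
  So p(λ) = λ³ - 24λ² + 190λ - 495.
Step 2 — look for an integer root (rational root theorem: any rational root is an integer divisor of 495). Testing λ = 9:
  p(9) = 729 - 1944 + 1710 - 495 = 0  ✓
  Dividing out (λ - 9): p(λ) = (λ - 9)(λ² - 15λ + 55).
Step 3 — remaining eigenvalues from the quadratic λ² - 15λ + 55 = 0:
  Δ = 15² - 4·55 = 225 - 220 = 5,  λ = (15 ± √5)/2 = (15 ± 2.2361)/2 ≈ 8.618 or 6.382.
  Sorted: λ_1 = 9,  λ_2 = 8.618,  λ_3 = 6.382  (check: sum = 24 = tr ✓).

Step 4 — unit eigenvector for λ_1 = 9: v spans the null space of (Sigma - λ_1 I), whose rows are
  r_1 = (-1, 0, -1),  r_2 = (0, 0, 0),  r_3 = (-1, 0, -2).
  v is orthogonal to every row, so take v ∝ r_1 × r_3 = ((0)·(-2) - (-1)·(0), (-1)·(-1) - (-1)·(-2), (-1)·(0) - (0)·(-1)) = (0, -1, 0).
  Rescale (multiply by -1 so the first nonzero entry is positive): u = (0, 1, 0).
  ||u|| = √((0)² + (1)² + (0)²) = √(1) = 1,  v_1 = u/||u|| ≈ (0, 1, 0) (||v_1|| = 1).

λ_1 = 9,  λ_2 = 8.618,  λ_3 = 6.382;  v_1 ≈ (0, 1, 0)


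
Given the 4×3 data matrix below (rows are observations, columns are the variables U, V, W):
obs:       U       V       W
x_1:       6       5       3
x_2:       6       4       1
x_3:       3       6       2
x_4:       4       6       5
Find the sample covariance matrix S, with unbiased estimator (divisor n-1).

Step 1 — column means:
  mean(U) = (6 + 6 + 3 + 4) / 4 = 19/4 = 4.75
  mean(V) = (5 + 4 + 6 + 6) / 4 = 21/4 = 5.25
  mean(W) = (3 + 1 + 2 + 5) / 4 = 11/4 = 2.75

Step 2 — sample covariance S[i,j] = (1/(n-1)) · Σ_k (x_{k,i} - mean_i) · (x_{k,j} - mean_j), with n-1 = 3.
  S[U,U] = ((1.25)·(1.25) + (1.25)·(1.25) + (-1.75)·(-1.75) + (-0.75)·(-0.75)) / 3 = 6.75/3 = 2.25
  S[U,V] = ((1.25)·(-0.25) + (1.25)·(-1.25) + (-1.75)·(0.75) + (-0.75)·(0.75)) / 3 = -3.75/3 = -1.25
  S[U,W] = ((1.25)·(0.25) + (1.25)·(-1.75) + (-1.75)·(-0.75) + (-0.75)·(2.25)) / 3 = -2.25/3 = -0.75
  S[V,V] = ((-0.25)·(-0.25) + (-1.25)·(-1.25) + (0.75)·(0.75) + (0.75)·(0.75)) / 3 = 2.75/3 = 0.9167
  S[V,W] = ((-0.25)·(0.25) + (-1.25)·(-1.75) + (0.75)·(-0.75) + (0.75)·(2.25)) / 3 = 3.25/3 = 1.0833
  S[W,W] = ((0.25)·(0.25) + (-1.75)·(-1.75) + (-0.75)·(-0.75) + (2.25)·(2.25)) / 3 = 8.75/3 = 2.9167

S is symmetric (S[j,i] = S[i,j]). Assembling:

S = [[2.25, -1.25, -0.75],
 [-1.25, 0.9167, 1.0833],
 [-0.75, 1.0833, 2.9167]]


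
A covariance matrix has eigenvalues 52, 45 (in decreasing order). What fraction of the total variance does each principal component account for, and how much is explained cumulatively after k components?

Step 1 — total variance = trace(Sigma) = Σ λ_i = 52 + 45 = 97.

Step 2 — fraction explained by component i = λ_i / Σ λ:
  PC1: 52/97 = 0.5361
  PC2: 45/97 = 0.4639

Step 3 — cumulative fraction after k components = (λ_1 + ... + λ_k) / Σ λ:
  k = 1: 52/97 = 0.5361
  k = 2: (52 + 45)/97 = 97/97 = 1

Summary (fraction, with percent):

explained: PC1 0.5361 (53.61%), PC2 0.4639 (46.39%);  cumulative: 0.5361, 1


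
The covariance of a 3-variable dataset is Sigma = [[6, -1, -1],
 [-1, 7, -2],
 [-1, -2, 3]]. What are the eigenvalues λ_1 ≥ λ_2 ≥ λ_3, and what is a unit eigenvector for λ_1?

Step 1 — characteristic polynomial p(λ) = det(λI - Sigma) = λ³ - tr·λ² + c_1·λ - det, where tr = trace, c_1 = sum of the principal 2×2 minors, det = det(Sigma):
  tr = 6 + 7 + 3 = 16,
  c_1 = (6·7 - (-1)²) + (6·3 - (-1)²) + (7·3 - (-2)²) = 41 + 17 + 17 = 75,
  det = 6·(7·3 - (-2)²) - (-1)·((-1)·3 - (-2)·(-1)) + (-1)·((-1)·(-2) - 7·(-1)) = 6·(17) - (-1)·(-5) + (-1)·(9) = 88.
  So p(λ) = λ³ - 16λ² + 75λ - 88.
Step 2 — look for an integer root (rational root theorem: any rational root is an integer divisor of 88). Testing λ = 8:
  p(8) = 512 - 1024 + 600 - 88 = 0  ✓
  Dividing out (λ - 8): p(λ) = (λ - 8)(λ² - 8λ + 11).
Step 3 — remaining eigenvalues from the quadratic λ² - 8λ + 11 = 0:
  Δ = 8² - 4·11 = 64 - 44 = 20,  λ = (8 ± √20)/2 = (8 ± 4.4721)/2 ≈ 6.2361 or 1.7639.
  Sorted: λ_1 = 8,  λ_2 = 6.2361,  λ_3 = 1.7639  (check: sum = 16 = tr ✓).

Step 4 — unit eigenvector for λ_1 = 8: v spans the null space of (Sigma - λ_1 I), whose rows are
  r_1 = (-2, -1, -1),  r_2 = (-1, -1, -2),  r_3 = (-1, -2, -5).
  v is orthogonal to every row, so take v ∝ r_1 × r_2 = ((-1)·(-2) - (-1)·(-1), (-1)·(-1) - (-2)·(-2), (-2)·(-1) - (-1)·(-1)) = (1, -3, 1).
  Let u = (1, -3, 1).
  ||u|| = √((1)² + (-3)² + (1)²) = √(11) ≈ 3.3166,  v_1 = u/||u|| ≈ (0.3015, -0.9045, 0.3015) (||v_1|| = 1).

λ_1 = 8,  λ_2 = 6.2361,  λ_3 = 1.7639;  v_1 ≈ (0.3015, -0.9045, 0.3015)


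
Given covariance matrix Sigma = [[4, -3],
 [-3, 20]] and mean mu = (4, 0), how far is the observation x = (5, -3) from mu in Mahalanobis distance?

Step 1 — centre the observation: (x - mu) = (1, -3).

Step 2 — invert Sigma. det(Sigma) = 4·20 - (-3)² = 71.
  Sigma^{-1} = (1/det) · [[d, -b], [-b, a]] = [[0.2817, 0.0423],
 [0.0423, 0.0563]].

Step 3 — form the quadratic (x - mu)^T · Sigma^{-1} · (x - mu):
  Sigma^{-1} · (x - mu) = (0.1549, -0.1268).
  (x - mu)^T · [Sigma^{-1} · (x - mu)] = (1)·(0.1549) + (-3)·(-0.1268) = 0.5352.

Step 4 — take square root: d = √(0.5352) ≈ 0.7316.

d(x, mu) = √(0.5352) ≈ 0.7316


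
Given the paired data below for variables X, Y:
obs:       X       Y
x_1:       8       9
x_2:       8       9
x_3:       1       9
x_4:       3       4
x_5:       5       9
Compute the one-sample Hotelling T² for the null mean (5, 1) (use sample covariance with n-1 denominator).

Step 1 — sample mean vector:
  mean(X) = (8 + 8 + 1 + 3 + 5) / 5 = 25/5 = 5
  mean(Y) = (9 + 9 + 9 + 4 + 9) / 5 = 40/5 = 8
  x̄ = (5, 8),  deviation x̄ - mu_0 = (5, 8) - (5, 1) = (0, 7).

Step 2 — sample covariance matrix, S[i,j] = (1/(n-1)) · Σ_k (x_{k,i} - mean_i) · (x_{k,j} - mean_j), divisor n-1 = 4:
  S[X,X] = ((3)·(3) + (3)·(3) + (-4)·(-4) + (-2)·(-2) + (0)·(0)) / 4 = 38/4 = 9.5
  S[X,Y] = ((3)·(1) + (3)·(1) + (-4)·(1) + (-2)·(-4) + (0)·(1)) / 4 = 10/4 = 2.5
  S[Y,Y] = ((1)·(1) + (1)·(1) + (1)·(1) + (-4)·(-4) + (1)·(1)) / 4 = 20/4 = 5
  S = [[9.5, 2.5],
 [2.5, 5]].

Step 3 — invert S. det(S) = 9.5·5 - (2.5)² = 41.25.
  S^{-1} = (1/det) · [[d, -b], [-b, a]] = [[0.1212, -0.0606],
 [-0.0606, 0.2303]].

Step 4 — quadratic form (x̄ - mu_0)^T · S^{-1} · (x̄ - mu_0):
  S^{-1} · (x̄ - mu_0) = (-0.4242, 1.6121),
  (x̄ - mu_0)^T · [...] = (0)·(-0.4242) + (7)·(1.6121) = 11.2848.

Step 5 — scale by n: T² = 5 · 11.2848 = 56.4242.

T² ≈ 56.4242


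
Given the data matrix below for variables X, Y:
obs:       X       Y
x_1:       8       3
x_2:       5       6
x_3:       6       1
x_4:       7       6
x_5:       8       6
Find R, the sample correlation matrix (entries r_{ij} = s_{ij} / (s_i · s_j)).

Step 1 — column means:
  mean(X) = (8 + 5 + 6 + 7 + 8) / 5 = 34/5 = 6.8
  mean(Y) = (3 + 6 + 1 + 6 + 6) / 5 = 22/5 = 4.4

Step 2 — sample variances and covariances s[i,j] = (1/(n-1)) · Σ_k (x_{k,i} - mean_i) · (x_{k,j} - mean_j), with n-1 = 4:
  s[X,X] = ((1.2)·(1.2) + (-1.8)·(-1.8) + (-0.8)·(-0.8) + (0.2)·(0.2) + (1.2)·(1.2)) / 4 = 6.8/4 = 1.7
  s[X,Y] = ((1.2)·(-1.4) + (-1.8)·(1.6) + (-0.8)·(-3.4) + (0.2)·(1.6) + (1.2)·(1.6)) / 4 = 0.4/4 = 0.1
  s[Y,Y] = ((-1.4)·(-1.4) + (1.6)·(1.6) + (-3.4)·(-3.4) + (1.6)·(1.6) + (1.6)·(1.6)) / 4 = 21.2/4 = 5.3
  Sample standard deviations s_i = √(s[i,i]):
  s(X) = √(1.7) = 1.3038
  s(Y) = √(5.3) = 2.3022

Step 3 — r_{ij} = s_{ij} / (s_i · s_j):
  r[X,X] = 1 (diagonal).
  r[X,Y] = 0.1 / (1.3038 · 2.3022) = 0.1 / 3.0017 = 0.0333
  r[Y,Y] = 1 (diagonal).

R is symmetric with unit diagonal. Assembling:

R = [[1, 0.0333],
 [0.0333, 1]]


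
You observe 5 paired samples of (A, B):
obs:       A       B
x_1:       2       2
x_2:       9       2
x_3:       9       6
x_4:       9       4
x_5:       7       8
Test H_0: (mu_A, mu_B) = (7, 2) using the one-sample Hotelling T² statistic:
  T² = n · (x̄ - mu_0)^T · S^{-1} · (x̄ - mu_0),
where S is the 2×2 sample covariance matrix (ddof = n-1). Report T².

Step 1 — sample mean vector:
  mean(A) = (2 + 9 + 9 + 9 + 7) / 5 = 36/5 = 7.2
  mean(B) = (2 + 2 + 6 + 4 + 8) / 5 = 22/5 = 4.4
  x̄ = (7.2, 4.4),  deviation x̄ - mu_0 = (7.2, 4.4) - (7, 2) = (0.2, 2.4).

Step 2 — sample covariance matrix, S[i,j] = (1/(n-1)) · Σ_k (x_{k,i} - mean_i) · (x_{k,j} - mean_j), divisor n-1 = 4:
  S[A,A] = ((-5.2)·(-5.2) + (1.8)·(1.8) + (1.8)·(1.8) + (1.8)·(1.8) + (-0.2)·(-0.2)) / 4 = 36.8/4 = 9.2
  S[A,B] = ((-5.2)·(-2.4) + (1.8)·(-2.4) + (1.8)·(1.6) + (1.8)·(-0.4) + (-0.2)·(3.6)) / 4 = 9.6/4 = 2.4
  S[B,B] = ((-2.4)·(-2.4) + (-2.4)·(-2.4) + (1.6)·(1.6) + (-0.4)·(-0.4) + (3.6)·(3.6)) / 4 = 27.2/4 = 6.8
  S = [[9.2, 2.4],
 [2.4, 6.8]].

Step 3 — invert S. det(S) = 9.2·6.8 - (2.4)² = 56.8.
  S^{-1} = (1/det) · [[d, -b], [-b, a]] = [[0.1197, -0.0423],
 [-0.0423, 0.162]].

Step 4 — quadratic form (x̄ - mu_0)^T · S^{-1} · (x̄ - mu_0):
  S^{-1} · (x̄ - mu_0) = (-0.0775, 0.3803),
  (x̄ - mu_0)^T · [...] = (0.2)·(-0.0775) + (2.4)·(0.3803) = 0.8972.

Step 5 — scale by n: T² = 5 · 0.8972 = 4.4859.

T² ≈ 4.4859


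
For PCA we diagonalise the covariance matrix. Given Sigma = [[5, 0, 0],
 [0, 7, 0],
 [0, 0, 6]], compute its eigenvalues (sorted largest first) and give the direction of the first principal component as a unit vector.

Step 1 — characteristic polynomial p(λ) = det(λI - Sigma) = λ³ - tr·λ² + c_1·λ - det, where tr = trace, c_1 = sum of the principal 2×2 minors, det = det(Sigma):
  tr = 5 + 7 + 6 = 18,
  c_1 = (5·7 - (0)²) + (5·6 - (0)²) + (7·6 - (0)²) = 35 + 30 + 42 = 107,
  det = 5·(7·6 - (0)²) - (0)·((0)·6 - (0)·(0)) + (0)·((0)·(0) - 7·(0)) = 5·(42) - (0)·(0) + (0)·(0) = 210.
  So p(λ) = λ³ - 18λ² + 107λ - 210.
Step 2 — look for an integer root (rational root theorem: any rational root is an integer divisor of 210). Testing λ = 5:
  p(5) = 125 - 450 + 535 - 210 = 0  ✓
  Dividing out (λ - 5): p(λ) = (λ - 5)(λ² - 13λ + 42).
Step 3 — remaining eigenvalues from the quadratic λ² - 13λ + 42 = 0:
  Δ = 13² - 4·42 = 169 - 168 = 1,  λ = (13 ± √1)/2 = (13 ± 1)/2 = 7 or 6.
  Sorted: λ_1 = 7,  λ_2 = 6,  λ_3 = 5  (check: sum = 18 = tr ✓).

Step 4 — unit eigenvector for λ_1 = 7: v spans the null space of (Sigma - λ_1 I), whose rows are
  r_1 = (-2, 0, 0),  r_2 = (0, 0, 0),  r_3 = (0, 0, -1).
  v is orthogonal to every row, so take v ∝ r_1 × r_3 = ((0)·(-1) - (0)·(0), (0)·(0) - (-2)·(-1), (-2)·(0) - (0)·(0)) = (0, -2, 0).
  Rescale (divide by 2; multiply by -1 so the first nonzero entry is positive): u = (0, 1, 0).
  ||u|| = √((0)² + (1)² + (0)²) = √(1) = 1,  v_1 = u/||u|| ≈ (0, 1, 0) (||v_1|| = 1).

λ_1 = 7,  λ_2 = 6,  λ_3 = 5;  v_1 ≈ (0, 1, 0)


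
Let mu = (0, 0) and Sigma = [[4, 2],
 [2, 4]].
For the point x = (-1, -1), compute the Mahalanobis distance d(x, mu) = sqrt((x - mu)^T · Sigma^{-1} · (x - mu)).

Step 1 — centre the observation: (x - mu) = (-1, -1).

Step 2 — invert Sigma. det(Sigma) = 4·4 - (2)² = 12.
  Sigma^{-1} = (1/det) · [[d, -b], [-b, a]] = [[0.3333, -0.1667],
 [-0.1667, 0.3333]].

Step 3 — form the quadratic (x - mu)^T · Sigma^{-1} · (x - mu):
  Sigma^{-1} · (x - mu) = (-0.1667, -0.1667).
  (x - mu)^T · [Sigma^{-1} · (x - mu)] = (-1)·(-0.1667) + (-1)·(-0.1667) = 0.3333.

Step 4 — take square root: d = √(0.3333) ≈ 0.5774.

d(x, mu) = √(0.3333) ≈ 0.5774


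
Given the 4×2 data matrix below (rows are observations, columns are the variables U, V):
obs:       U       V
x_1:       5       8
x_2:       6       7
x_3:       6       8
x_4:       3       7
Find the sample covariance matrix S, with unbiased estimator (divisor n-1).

Step 1 — column means:
  mean(U) = (5 + 6 + 6 + 3) / 4 = 20/4 = 5
  mean(V) = (8 + 7 + 8 + 7) / 4 = 30/4 = 7.5

Step 2 — sample covariance S[i,j] = (1/(n-1)) · Σ_k (x_{k,i} - mean_i) · (x_{k,j} - mean_j), with n-1 = 3.
  S[U,U] = ((0)·(0) + (1)·(1) + (1)·(1) + (-2)·(-2)) / 3 = 6/3 = 2
  S[U,V] = ((0)·(0.5) + (1)·(-0.5) + (1)·(0.5) + (-2)·(-0.5)) / 3 = 1/3 = 0.3333
  S[V,V] = ((0.5)·(0.5) + (-0.5)·(-0.5) + (0.5)·(0.5) + (-0.5)·(-0.5)) / 3 = 1/3 = 0.3333

S is symmetric (S[j,i] = S[i,j]). Assembling:

S = [[2, 0.3333],
 [0.3333, 0.3333]]


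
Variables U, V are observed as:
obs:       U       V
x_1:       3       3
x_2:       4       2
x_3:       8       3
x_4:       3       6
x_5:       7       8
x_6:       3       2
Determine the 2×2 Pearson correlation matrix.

Step 1 — column means:
  mean(U) = (3 + 4 + 8 + 3 + 7 + 3) / 6 = 28/6 = 4.6667
  mean(V) = (3 + 2 + 3 + 6 + 8 + 2) / 6 = 24/6 = 4

Step 2 — sample variances and covariances s[i,j] = (1/(n-1)) · Σ_k (x_{k,i} - mean_i) · (x_{k,j} - mean_j), with n-1 = 5:
  s[U,U] = ((-1.6667)·(-1.6667) + (-0.6667)·(-0.6667) + (3.3333)·(3.3333) + (-1.6667)·(-1.6667) + (2.3333)·(2.3333) + (-1.6667)·(-1.6667)) / 5 = 25.3333/5 = 5.0667
  s[U,V] = ((-1.6667)·(-1) + (-0.6667)·(-2) + (3.3333)·(-1) + (-1.6667)·(2) + (2.3333)·(4) + (-1.6667)·(-2)) / 5 = 9/5 = 1.8
  s[V,V] = ((-1)·(-1) + (-2)·(-2) + (-1)·(-1) + (2)·(2) + (4)·(4) + (-2)·(-2)) / 5 = 30/5 = 6
  Sample standard deviations s_i = √(s[i,i]):
  s(U) = √(5.0667) = 2.2509
  s(V) = √(6) = 2.4495

Step 3 — r_{ij} = s_{ij} / (s_i · s_j):
  r[U,U] = 1 (diagonal).
  r[U,V] = 1.8 / (2.2509 · 2.4495) = 1.8 / 5.5136 = 0.3265
  r[V,V] = 1 (diagonal).

R is symmetric with unit diagonal. Assembling:

R = [[1, 0.3265],
 [0.3265, 1]]


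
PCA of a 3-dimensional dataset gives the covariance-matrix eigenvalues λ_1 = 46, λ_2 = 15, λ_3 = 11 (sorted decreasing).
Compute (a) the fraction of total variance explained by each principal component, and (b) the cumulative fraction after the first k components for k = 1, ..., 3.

Step 1 — total variance = trace(Sigma) = Σ λ_i = 46 + 15 + 11 = 72.

Step 2 — fraction explained by component i = λ_i / Σ λ:
  PC1: 46/72 = 0.6389
  PC2: 15/72 = 0.2083
  PC3: 11/72 = 0.1528

Step 3 — cumulative fraction after k components = (λ_1 + ... + λ_k) / Σ λ:
  k = 1: 46/72 = 0.6389
  k = 2: (46 + 15)/72 = 61/72 = 0.8472
  k = 3: (46 + 15 + 11)/72 = 72/72 = 1

Summary (fraction, with percent):

explained: PC1 0.6389 (63.89%), PC2 0.2083 (20.83%), PC3 0.1528 (15.28%);  cumulative: 0.6389, 0.8472, 1


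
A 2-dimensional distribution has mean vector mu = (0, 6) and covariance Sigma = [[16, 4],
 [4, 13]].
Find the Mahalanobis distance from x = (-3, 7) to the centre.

Step 1 — centre the observation: (x - mu) = (-3, 1).

Step 2 — invert Sigma. det(Sigma) = 16·13 - (4)² = 192.
  Sigma^{-1} = (1/det) · [[d, -b], [-b, a]] = [[0.0677, -0.0208],
 [-0.0208, 0.0833]].

Step 3 — form the quadratic (x - mu)^T · Sigma^{-1} · (x - mu):
  Sigma^{-1} · (x - mu) = (-0.224, 0.1458).
  (x - mu)^T · [Sigma^{-1} · (x - mu)] = (-3)·(-0.224) + (1)·(0.1458) = 0.8177.

Step 4 — take square root: d = √(0.8177) ≈ 0.9043.

d(x, mu) = √(0.8177) ≈ 0.9043


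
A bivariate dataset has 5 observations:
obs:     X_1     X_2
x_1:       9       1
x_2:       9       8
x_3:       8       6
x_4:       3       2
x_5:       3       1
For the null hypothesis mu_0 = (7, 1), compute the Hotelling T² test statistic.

Step 1 — sample mean vector:
  mean(X_1) = (9 + 9 + 8 + 3 + 3) / 5 = 32/5 = 6.4
  mean(X_2) = (1 + 8 + 6 + 2 + 1) / 5 = 18/5 = 3.6
  x̄ = (6.4, 3.6),  deviation x̄ - mu_0 = (6.4, 3.6) - (7, 1) = (-0.6, 2.6).

Step 2 — sample covariance matrix, S[i,j] = (1/(n-1)) · Σ_k (x_{k,i} - mean_i) · (x_{k,j} - mean_j), divisor n-1 = 4:
  S[X_1,X_1] = ((2.6)·(2.6) + (2.6)·(2.6) + (1.6)·(1.6) + (-3.4)·(-3.4) + (-3.4)·(-3.4)) / 4 = 39.2/4 = 9.8
  S[X_1,X_2] = ((2.6)·(-2.6) + (2.6)·(4.4) + (1.6)·(2.4) + (-3.4)·(-1.6) + (-3.4)·(-2.6)) / 4 = 22.8/4 = 5.7
  S[X_2,X_2] = ((-2.6)·(-2.6) + (4.4)·(4.4) + (2.4)·(2.4) + (-1.6)·(-1.6) + (-2.6)·(-2.6)) / 4 = 41.2/4 = 10.3
  S = [[9.8, 5.7],
 [5.7, 10.3]].

Step 3 — invert S. det(S) = 9.8·10.3 - (5.7)² = 68.45.
  S^{-1} = (1/det) · [[d, -b], [-b, a]] = [[0.1505, -0.0833],
 [-0.0833, 0.1432]].

Step 4 — quadratic form (x̄ - mu_0)^T · S^{-1} · (x̄ - mu_0):
  S^{-1} · (x̄ - mu_0) = (-0.3068, 0.4222),
  (x̄ - mu_0)^T · [...] = (-0.6)·(-0.3068) + (2.6)·(0.4222) = 1.2818.

Step 5 — scale by n: T² = 5 · 1.2818 = 6.4091.

T² ≈ 6.4091


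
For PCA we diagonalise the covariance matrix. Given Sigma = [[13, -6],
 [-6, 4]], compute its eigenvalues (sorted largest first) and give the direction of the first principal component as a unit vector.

Step 1 — characteristic polynomial of 2×2 Sigma:
  det(Sigma - λI) = λ² - trace · λ + det = 0.
  trace = 13 + 4 = 17, det = 13·4 - (-6)² = 16.
Step 2 — discriminant:
  Δ = trace² - 4·det = 289 - 64 = 225.
Step 3 — eigenvalues:
  λ = (trace ± √Δ)/2 = (17 ± 15)/2,
  λ_1 = 16,  λ_2 = 1.

Step 4 — unit eigenvector for λ_1: solve (Sigma - λ_1 I)v = 0. First row:
  (13 - 16)·v_x + (-6)·v_y = 0, i.e. (-3)·v_x + (-6)·v_y = 0,
  so v ∝ (b, λ_1 - a) = (-6, 3); multiply by -1 so the first entry is positive: u = (6, -3).
  ||u|| = √((6)² + (-3)²) = √(45) ≈ 6.7082,
  v_1 = u/||u|| ≈ (0.8944, -0.4472) (||v_1|| = 1).

λ_1 = 16,  λ_2 = 1;  v_1 ≈ (0.8944, -0.4472)


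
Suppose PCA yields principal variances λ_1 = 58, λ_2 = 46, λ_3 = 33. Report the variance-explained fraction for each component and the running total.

Step 1 — total variance = trace(Sigma) = Σ λ_i = 58 + 46 + 33 = 137.

Step 2 — fraction explained by component i = λ_i / Σ λ:
  PC1: 58/137 = 0.4234
  PC2: 46/137 = 0.3358
  PC3: 33/137 = 0.2409

Step 3 — cumulative fraction after k components = (λ_1 + ... + λ_k) / Σ λ:
  k = 1: 58/137 = 0.4234
  k = 2: (58 + 46)/137 = 104/137 = 0.7591
  k = 3: (58 + 46 + 33)/137 = 137/137 = 1

Summary (fraction, with percent):

explained: PC1 0.4234 (42.34%), PC2 0.3358 (33.58%), PC3 0.2409 (24.09%);  cumulative: 0.4234, 0.7591, 1


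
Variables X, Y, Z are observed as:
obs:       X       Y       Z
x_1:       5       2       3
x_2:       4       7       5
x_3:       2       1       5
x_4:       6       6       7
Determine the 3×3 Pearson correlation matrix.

Step 1 — column means:
  mean(X) = (5 + 4 + 2 + 6) / 4 = 17/4 = 4.25
  mean(Y) = (2 + 7 + 1 + 6) / 4 = 16/4 = 4
  mean(Z) = (3 + 5 + 5 + 7) / 4 = 20/4 = 5

Step 2 — sample variances and covariances s[i,j] = (1/(n-1)) · Σ_k (x_{k,i} - mean_i) · (x_{k,j} - mean_j), with n-1 = 3:
  s[X,X] = ((0.75)·(0.75) + (-0.25)·(-0.25) + (-2.25)·(-2.25) + (1.75)·(1.75)) / 3 = 8.75/3 = 2.9167
  s[X,Y] = ((0.75)·(-2) + (-0.25)·(3) + (-2.25)·(-3) + (1.75)·(2)) / 3 = 8/3 = 2.6667
  s[X,Z] = ((0.75)·(-2) + (-0.25)·(0) + (-2.25)·(0) + (1.75)·(2)) / 3 = 2/3 = 0.6667
  s[Y,Y] = ((-2)·(-2) + (3)·(3) + (-3)·(-3) + (2)·(2)) / 3 = 26/3 = 8.6667
  s[Y,Z] = ((-2)·(-2) + (3)·(0) + (-3)·(0) + (2)·(2)) / 3 = 8/3 = 2.6667
  s[Z,Z] = ((-2)·(-2) + (0)·(0) + (0)·(0) + (2)·(2)) / 3 = 8/3 = 2.6667
  Sample standard deviations s_i = √(s[i,i]):
  s(X) = √(2.9167) = 1.7078
  s(Y) = √(8.6667) = 2.9439
  s(Z) = √(2.6667) = 1.633

Step 3 — r_{ij} = s_{ij} / (s_i · s_j):
  r[X,X] = 1 (diagonal).
  r[X,Y] = 2.6667 / (1.7078 · 2.9439) = 2.6667 / 5.0277 = 0.5304
  r[X,Z] = 0.6667 / (1.7078 · 1.633) = 0.6667 / 2.7889 = 0.239
  r[Y,Y] = 1 (diagonal).
  r[Y,Z] = 2.6667 / (2.9439 · 1.633) = 2.6667 / 4.8074 = 0.5547
  r[Z,Z] = 1 (diagonal).

R is symmetric with unit diagonal. Assembling:

R = [[1, 0.5304, 0.239],
 [0.5304, 1, 0.5547],
 [0.239, 0.5547, 1]]


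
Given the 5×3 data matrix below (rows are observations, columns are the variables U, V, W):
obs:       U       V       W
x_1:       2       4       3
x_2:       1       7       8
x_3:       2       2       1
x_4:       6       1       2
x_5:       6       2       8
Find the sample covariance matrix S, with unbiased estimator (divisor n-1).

Step 1 — column means:
  mean(U) = (2 + 1 + 2 + 6 + 6) / 5 = 17/5 = 3.4
  mean(V) = (4 + 7 + 2 + 1 + 2) / 5 = 16/5 = 3.2
  mean(W) = (3 + 8 + 1 + 2 + 8) / 5 = 22/5 = 4.4

Step 2 — sample covariance S[i,j] = (1/(n-1)) · Σ_k (x_{k,i} - mean_i) · (x_{k,j} - mean_j), with n-1 = 4.
  S[U,U] = ((-1.4)·(-1.4) + (-2.4)·(-2.4) + (-1.4)·(-1.4) + (2.6)·(2.6) + (2.6)·(2.6)) / 4 = 23.2/4 = 5.8
  S[U,V] = ((-1.4)·(0.8) + (-2.4)·(3.8) + (-1.4)·(-1.2) + (2.6)·(-2.2) + (2.6)·(-1.2)) / 4 = -17.4/4 = -4.35
  S[U,W] = ((-1.4)·(-1.4) + (-2.4)·(3.6) + (-1.4)·(-3.4) + (2.6)·(-2.4) + (2.6)·(3.6)) / 4 = 1.2/4 = 0.3
  S[V,V] = ((0.8)·(0.8) + (3.8)·(3.8) + (-1.2)·(-1.2) + (-2.2)·(-2.2) + (-1.2)·(-1.2)) / 4 = 22.8/4 = 5.7
  S[V,W] = ((0.8)·(-1.4) + (3.8)·(3.6) + (-1.2)·(-3.4) + (-2.2)·(-2.4) + (-1.2)·(3.6)) / 4 = 17.6/4 = 4.4
  S[W,W] = ((-1.4)·(-1.4) + (3.6)·(3.6) + (-3.4)·(-3.4) + (-2.4)·(-2.4) + (3.6)·(3.6)) / 4 = 45.2/4 = 11.3

S is symmetric (S[j,i] = S[i,j]). Assembling:

S = [[5.8, -4.35, 0.3],
 [-4.35, 5.7, 4.4],
 [0.3, 4.4, 11.3]]


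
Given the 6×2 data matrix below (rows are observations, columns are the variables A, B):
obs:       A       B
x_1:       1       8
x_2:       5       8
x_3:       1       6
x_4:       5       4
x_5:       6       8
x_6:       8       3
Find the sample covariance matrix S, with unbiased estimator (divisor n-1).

Step 1 — column means:
  mean(A) = (1 + 5 + 1 + 5 + 6 + 8) / 6 = 26/6 = 4.3333
  mean(B) = (8 + 8 + 6 + 4 + 8 + 3) / 6 = 37/6 = 6.1667

Step 2 — sample covariance S[i,j] = (1/(n-1)) · Σ_k (x_{k,i} - mean_i) · (x_{k,j} - mean_j), with n-1 = 5.
  S[A,A] = ((-3.3333)·(-3.3333) + (0.6667)·(0.6667) + (-3.3333)·(-3.3333) + (0.6667)·(0.6667) + (1.6667)·(1.6667) + (3.6667)·(3.6667)) / 5 = 39.3333/5 = 7.8667
  S[A,B] = ((-3.3333)·(1.8333) + (0.6667)·(1.8333) + (-3.3333)·(-0.1667) + (0.6667)·(-2.1667) + (1.6667)·(1.8333) + (3.6667)·(-3.1667)) / 5 = -14.3333/5 = -2.8667
  S[B,B] = ((1.8333)·(1.8333) + (1.8333)·(1.8333) + (-0.1667)·(-0.1667) + (-2.1667)·(-2.1667) + (1.8333)·(1.8333) + (-3.1667)·(-3.1667)) / 5 = 24.8333/5 = 4.9667

S is symmetric (S[j,i] = S[i,j]). Assembling:

S = [[7.8667, -2.8667],
 [-2.8667, 4.9667]]


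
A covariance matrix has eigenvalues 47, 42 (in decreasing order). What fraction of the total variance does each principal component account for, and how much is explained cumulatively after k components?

Step 1 — total variance = trace(Sigma) = Σ λ_i = 47 + 42 = 89.

Step 2 — fraction explained by component i = λ_i / Σ λ:
  PC1: 47/89 = 0.5281
  PC2: 42/89 = 0.4719

Step 3 — cumulative fraction after k components = (λ_1 + ... + λ_k) / Σ λ:
  k = 1: 47/89 = 0.5281
  k = 2: (47 + 42)/89 = 89/89 = 1

Summary (fraction, with percent):

explained: PC1 0.5281 (52.81%), PC2 0.4719 (47.19%);  cumulative: 0.5281, 1


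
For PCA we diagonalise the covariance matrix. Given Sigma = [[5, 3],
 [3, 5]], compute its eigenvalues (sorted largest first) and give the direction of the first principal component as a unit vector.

Step 1 — characteristic polynomial of 2×2 Sigma:
  det(Sigma - λI) = λ² - trace · λ + det = 0.
  trace = 5 + 5 = 10, det = 5·5 - (3)² = 16.
Step 2 — discriminant:
  Δ = trace² - 4·det = 100 - 64 = 36.
Step 3 — eigenvalues:
  λ = (trace ± √Δ)/2 = (10 ± 6)/2,
  λ_1 = 8,  λ_2 = 2.

Step 4 — unit eigenvector for λ_1: solve (Sigma - λ_1 I)v = 0. First row:
  (5 - 8)·v_x + (3)·v_y = 0, i.e. (-3)·v_x + (3)·v_y = 0,
  so v ∝ (b, λ_1 - a) = (3, 3) = u.
  ||u|| = √((3)² + (3)²) = √(18) ≈ 4.2426,
  v_1 = u/||u|| ≈ (0.7071, 0.7071) (||v_1|| = 1).

λ_1 = 8,  λ_2 = 2;  v_1 ≈ (0.7071, 0.7071)


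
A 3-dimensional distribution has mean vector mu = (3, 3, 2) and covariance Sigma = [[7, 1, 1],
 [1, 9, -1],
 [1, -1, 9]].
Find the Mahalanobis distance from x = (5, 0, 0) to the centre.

Step 1 — centre the observation: (x - mu) = (2, -3, -2).

Step 2 — invert Sigma (cofactor / det for 3×3, or solve directly):
  Sigma^{-1} = [[0.1481, -0.0185, -0.0185],
 [-0.0185, 0.1148, 0.0148],
 [-0.0185, 0.0148, 0.1148]].

Step 3 — form the quadratic (x - mu)^T · Sigma^{-1} · (x - mu):
  Sigma^{-1} · (x - mu) = (0.3889, -0.4111, -0.3111).
  (x - mu)^T · [Sigma^{-1} · (x - mu)] = (2)·(0.3889) + (-3)·(-0.4111) + (-2)·(-0.3111) = 2.6333.

Step 4 — take square root: d = √(2.6333) ≈ 1.6228.

d(x, mu) = √(2.6333) ≈ 1.6228


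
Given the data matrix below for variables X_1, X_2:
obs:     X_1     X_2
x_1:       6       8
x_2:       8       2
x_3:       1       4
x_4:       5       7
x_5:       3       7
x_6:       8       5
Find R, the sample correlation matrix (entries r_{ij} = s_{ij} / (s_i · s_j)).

Step 1 — column means:
  mean(X_1) = (6 + 8 + 1 + 5 + 3 + 8) / 6 = 31/6 = 5.1667
  mean(X_2) = (8 + 2 + 4 + 7 + 7 + 5) / 6 = 33/6 = 5.5

Step 2 — sample variances and covariances s[i,j] = (1/(n-1)) · Σ_k (x_{k,i} - mean_i) · (x_{k,j} - mean_j), with n-1 = 5:
  s[X_1,X_1] = ((0.8333)·(0.8333) + (2.8333)·(2.8333) + (-4.1667)·(-4.1667) + (-0.1667)·(-0.1667) + (-2.1667)·(-2.1667) + (2.8333)·(2.8333)) / 5 = 38.8333/5 = 7.7667
  s[X_1,X_2] = ((0.8333)·(2.5) + (2.8333)·(-3.5) + (-4.1667)·(-1.5) + (-0.1667)·(1.5) + (-2.1667)·(1.5) + (2.8333)·(-0.5)) / 5 = -6.5/5 = -1.3
  s[X_2,X_2] = ((2.5)·(2.5) + (-3.5)·(-3.5) + (-1.5)·(-1.5) + (1.5)·(1.5) + (1.5)·(1.5) + (-0.5)·(-0.5)) / 5 = 25.5/5 = 5.1
  Sample standard deviations s_i = √(s[i,i]):
  s(X_1) = √(7.7667) = 2.7869
  s(X_2) = √(5.1) = 2.2583

Step 3 — r_{ij} = s_{ij} / (s_i · s_j):
  r[X_1,X_1] = 1 (diagonal).
  r[X_1,X_2] = -1.3 / (2.7869 · 2.2583) = -1.3 / 6.2936 = -0.2066
  r[X_2,X_2] = 1 (diagonal).

R is symmetric with unit diagonal. Assembling:

R = [[1, -0.2066],
 [-0.2066, 1]]


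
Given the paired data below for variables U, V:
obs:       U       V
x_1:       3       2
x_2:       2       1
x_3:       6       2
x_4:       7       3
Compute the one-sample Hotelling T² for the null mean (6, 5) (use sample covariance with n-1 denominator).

Step 1 — sample mean vector:
  mean(U) = (3 + 2 + 6 + 7) / 4 = 18/4 = 4.5
  mean(V) = (2 + 1 + 2 + 3) / 4 = 8/4 = 2
  x̄ = (4.5, 2),  deviation x̄ - mu_0 = (4.5, 2) - (6, 5) = (-1.5, -3).

Step 2 — sample covariance matrix, S[i,j] = (1/(n-1)) · Σ_k (x_{k,i} - mean_i) · (x_{k,j} - mean_j), divisor n-1 = 3:
  S[U,U] = ((-1.5)·(-1.5) + (-2.5)·(-2.5) + (1.5)·(1.5) + (2.5)·(2.5)) / 3 = 17/3 = 5.6667
  S[U,V] = ((-1.5)·(0) + (-2.5)·(-1) + (1.5)·(0) + (2.5)·(1)) / 3 = 5/3 = 1.6667
  S[V,V] = ((0)·(0) + (-1)·(-1) + (0)·(0) + (1)·(1)) / 3 = 2/3 = 0.6667
  S = [[5.6667, 1.6667],
 [1.6667, 0.6667]].

Step 3 — invert S. det(S) = 5.6667·0.6667 - (1.6667)² = 1.
  S^{-1} = (1/det) · [[d, -b], [-b, a]] = [[0.6667, -1.6667],
 [-1.6667, 5.6667]].

Step 4 — quadratic form (x̄ - mu_0)^T · S^{-1} · (x̄ - mu_0):
  S^{-1} · (x̄ - mu_0) = (4, -14.5),
  (x̄ - mu_0)^T · [...] = (-1.5)·(4) + (-3)·(-14.5) = 37.5.

Step 5 — scale by n: T² = 4 · 37.5 = 150.

T² ≈ 150


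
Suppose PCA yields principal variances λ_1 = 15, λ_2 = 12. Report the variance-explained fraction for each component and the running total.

Step 1 — total variance = trace(Sigma) = Σ λ_i = 15 + 12 = 27.

Step 2 — fraction explained by component i = λ_i / Σ λ:
  PC1: 15/27 = 0.5556
  PC2: 12/27 = 0.4444

Step 3 — cumulative fraction after k components = (λ_1 + ... + λ_k) / Σ λ:
  k = 1: 15/27 = 0.5556
  k = 2: (15 + 12)/27 = 27/27 = 1

Summary (fraction, with percent):

explained: PC1 0.5556 (55.56%), PC2 0.4444 (44.44%);  cumulative: 0.5556, 1


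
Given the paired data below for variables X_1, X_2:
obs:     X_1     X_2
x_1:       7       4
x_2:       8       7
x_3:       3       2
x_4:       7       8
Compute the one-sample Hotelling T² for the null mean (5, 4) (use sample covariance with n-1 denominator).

Step 1 — sample mean vector:
  mean(X_1) = (7 + 8 + 3 + 7) / 4 = 25/4 = 6.25
  mean(X_2) = (4 + 7 + 2 + 8) / 4 = 21/4 = 5.25
  x̄ = (6.25, 5.25),  deviation x̄ - mu_0 = (6.25, 5.25) - (5, 4) = (1.25, 1.25).

Step 2 — sample covariance matrix, S[i,j] = (1/(n-1)) · Σ_k (x_{k,i} - mean_i) · (x_{k,j} - mean_j), divisor n-1 = 3:
  S[X_1,X_1] = ((0.75)·(0.75) + (1.75)·(1.75) + (-3.25)·(-3.25) + (0.75)·(0.75)) / 3 = 14.75/3 = 4.9167
  S[X_1,X_2] = ((0.75)·(-1.25) + (1.75)·(1.75) + (-3.25)·(-3.25) + (0.75)·(2.75)) / 3 = 14.75/3 = 4.9167
  S[X_2,X_2] = ((-1.25)·(-1.25) + (1.75)·(1.75) + (-3.25)·(-3.25) + (2.75)·(2.75)) / 3 = 22.75/3 = 7.5833
  S = [[4.9167, 4.9167],
 [4.9167, 7.5833]].

Step 3 — invert S. det(S) = 4.9167·7.5833 - (4.9167)² = 13.1111.
  S^{-1} = (1/det) · [[d, -b], [-b, a]] = [[0.5784, -0.375],
 [-0.375, 0.375]].

Step 4 — quadratic form (x̄ - mu_0)^T · S^{-1} · (x̄ - mu_0):
  S^{-1} · (x̄ - mu_0) = (0.2542, 0),
  (x̄ - mu_0)^T · [...] = (1.25)·(0.2542) + (1.25)·(0) = 0.3178.

Step 5 — scale by n: T² = 4 · 0.3178 = 1.2712.

T² ≈ 1.2712


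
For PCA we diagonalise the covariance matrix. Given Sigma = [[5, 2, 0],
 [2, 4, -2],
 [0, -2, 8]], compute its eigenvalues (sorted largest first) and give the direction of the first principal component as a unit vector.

Step 1 — characteristic polynomial p(λ) = det(λI - Sigma) = λ³ - tr·λ² + c_1·λ - det, where tr = trace, c_1 = sum of the principal 2×2 minors, det = det(Sigma):
  tr = 5 + 4 + 8 = 17,
  c_1 = (5·4 - (2)²) + (5·8 - (0)²) + (4·8 - (-2)²) = 16 + 40 + 28 = 84,
  det = 5·(4·8 - (-2)²) - (2)·((2)·8 - (-2)·(0)) + (0)·((2)·(-2) - 4·(0)) = 5·(28) - (2)·(16) + (0)·(-4) = 108.
  So p(λ) = λ³ - 17λ² + 84λ - 108.
Step 2 — look for an integer root (rational root theorem: any rational root is an integer divisor of 108). Testing λ = 2:
  p(2) = 8 - 68 + 168 - 108 = 0  ✓
  Dividing out (λ - 2): p(λ) = (λ - 2)(λ² - 15λ + 54).
Step 3 — remaining eigenvalues from the quadratic λ² - 15λ + 54 = 0:
  Δ = 15² - 4·54 = 225 - 216 = 9,  λ = (15 ± √9)/2 = (15 ± 3)/2 = 9 or 6.
  Sorted: λ_1 = 9,  λ_2 = 6,  λ_3 = 2  (check: sum = 17 = tr ✓).

Step 4 — unit eigenvector for λ_1 = 9: v spans the null space of (Sigma - λ_1 I), whose rows are
  r_1 = (-4, 2, 0),  r_2 = (2, -5, -2),  r_3 = (0, -2, -1).
  v is orthogonal to every row, so take v ∝ r_1 × r_2 = ((2)·(-2) - (0)·(-5), (0)·(2) - (-4)·(-2), (-4)·(-5) - (2)·(2)) = (-4, -8, 16).
  Rescale (divide by 4; multiply by -1 so the first nonzero entry is positive): u = (1, 2, -4).
  ||u|| = √((1)² + (2)² + (-4)²) = √(21) ≈ 4.5826,  v_1 = u/||u|| ≈ (0.2182, 0.4364, -0.8729) (||v_1|| = 1).

λ_1 = 9,  λ_2 = 6,  λ_3 = 2;  v_1 ≈ (0.2182, 0.4364, -0.8729)
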